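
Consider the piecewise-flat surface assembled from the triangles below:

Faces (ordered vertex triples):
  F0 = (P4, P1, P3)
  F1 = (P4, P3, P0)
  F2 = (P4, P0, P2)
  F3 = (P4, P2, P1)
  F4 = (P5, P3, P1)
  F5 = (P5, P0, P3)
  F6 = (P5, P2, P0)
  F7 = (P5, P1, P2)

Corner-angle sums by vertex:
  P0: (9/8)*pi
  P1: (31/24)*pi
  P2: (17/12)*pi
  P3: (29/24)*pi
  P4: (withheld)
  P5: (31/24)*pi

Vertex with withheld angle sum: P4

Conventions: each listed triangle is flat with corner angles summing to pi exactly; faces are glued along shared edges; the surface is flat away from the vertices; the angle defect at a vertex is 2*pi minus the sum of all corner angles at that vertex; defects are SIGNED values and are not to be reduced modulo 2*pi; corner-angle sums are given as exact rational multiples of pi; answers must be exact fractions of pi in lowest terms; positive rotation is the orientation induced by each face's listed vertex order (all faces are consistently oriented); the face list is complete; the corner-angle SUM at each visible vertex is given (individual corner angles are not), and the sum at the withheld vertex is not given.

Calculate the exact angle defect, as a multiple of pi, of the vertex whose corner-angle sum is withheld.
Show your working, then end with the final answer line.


V = 6, E = 12, F = 8; chi = V - E + F = 2
Gauss-Bonnet: total defect = 2*pi*chi = 4*pi; visible defects sum to (11/3)*pi

Answer: defect(P4) = pi/3


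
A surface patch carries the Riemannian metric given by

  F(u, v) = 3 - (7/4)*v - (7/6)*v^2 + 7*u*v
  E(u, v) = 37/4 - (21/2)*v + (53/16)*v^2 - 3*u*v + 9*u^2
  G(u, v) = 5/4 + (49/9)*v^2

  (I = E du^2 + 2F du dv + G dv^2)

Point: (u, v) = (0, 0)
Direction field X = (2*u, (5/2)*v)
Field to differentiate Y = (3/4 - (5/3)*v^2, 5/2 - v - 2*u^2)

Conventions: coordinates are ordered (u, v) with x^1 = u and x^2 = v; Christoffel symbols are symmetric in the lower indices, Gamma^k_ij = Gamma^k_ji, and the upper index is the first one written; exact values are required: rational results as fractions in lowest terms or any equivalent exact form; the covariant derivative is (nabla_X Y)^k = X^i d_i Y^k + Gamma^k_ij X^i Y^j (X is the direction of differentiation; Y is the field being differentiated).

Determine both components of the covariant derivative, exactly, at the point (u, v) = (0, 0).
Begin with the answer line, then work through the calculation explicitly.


Answer: (nabla_X Y)^u = 0, (nabla_X Y)^v = 0

E = 37/4, F = 3, G = 5/4 at the point
E_u = 0, E_v = -21/2, F_u = 0, F_v = -7/4, G_u = 0, G_v = 0
EG - F^2 = 41/16;  g^inv = (16/41) * [[5/4, -3], [-3, 37/4]]
first-kind symbols [ij,l] = (1/2)(d_i g_jl + d_j g_il - d_l g_ij): [uu,u] = E_u/2 = 0, [uu,v] = F_u - E_v/2 = 21/4, [uv,u] = E_v/2 = -21/4, [uv,v] = G_u/2 = 0, [vv,u] = F_v - G_u/2 = -7/4, [vv,v] = G_v/2 = 0
Gamma^u_ij = (G*[ij,u] - F*[ij,v])/(EG - F^2), Gamma^v_ij = (E*[ij,v] - F*[ij,u])/(EG - F^2)
Gamma_uuu = -252/41, Gamma_uuv = -105/41, Gamma_uvv = -35/41, Gamma_vuu = 777/41, Gamma_vuv = 252/41, Gamma_vvv = 84/41
X = (0, 0), Y = (3/4, 5/2) at the point


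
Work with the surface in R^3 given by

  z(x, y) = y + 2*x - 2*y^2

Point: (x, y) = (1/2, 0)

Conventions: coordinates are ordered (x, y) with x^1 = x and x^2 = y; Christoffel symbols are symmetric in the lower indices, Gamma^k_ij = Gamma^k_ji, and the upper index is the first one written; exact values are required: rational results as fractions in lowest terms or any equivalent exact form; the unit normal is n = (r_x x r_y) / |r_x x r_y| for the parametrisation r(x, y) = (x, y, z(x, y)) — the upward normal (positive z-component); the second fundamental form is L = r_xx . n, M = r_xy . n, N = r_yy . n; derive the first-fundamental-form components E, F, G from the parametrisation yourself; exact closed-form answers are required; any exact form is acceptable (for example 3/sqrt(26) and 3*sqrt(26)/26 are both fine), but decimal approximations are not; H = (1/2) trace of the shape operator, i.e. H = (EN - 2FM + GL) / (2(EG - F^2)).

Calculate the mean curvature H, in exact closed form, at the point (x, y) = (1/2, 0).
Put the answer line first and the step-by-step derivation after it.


Answer: H = -5*sqrt(6)/18

z_x = 2, z_y = 1, z_xx = 0, z_xy = 0, z_yy = -4
E = 5, F = 2, G = 2; answer radicand W^2 = 6
unnormalised second-form numerators: l = 0, m = 0, n = -4; L = l/sqrt(6), and similarly M = m/sqrt(W^2), N = n/sqrt(W^2)
H = (E*n - 2*F*m + G*l) / (2*(EG - F^2)*sqrt(W^2)); E*n - 2*F*m + G*l = -20, EG - F^2 = 6, so H = (-5/3)/sqrt(6)


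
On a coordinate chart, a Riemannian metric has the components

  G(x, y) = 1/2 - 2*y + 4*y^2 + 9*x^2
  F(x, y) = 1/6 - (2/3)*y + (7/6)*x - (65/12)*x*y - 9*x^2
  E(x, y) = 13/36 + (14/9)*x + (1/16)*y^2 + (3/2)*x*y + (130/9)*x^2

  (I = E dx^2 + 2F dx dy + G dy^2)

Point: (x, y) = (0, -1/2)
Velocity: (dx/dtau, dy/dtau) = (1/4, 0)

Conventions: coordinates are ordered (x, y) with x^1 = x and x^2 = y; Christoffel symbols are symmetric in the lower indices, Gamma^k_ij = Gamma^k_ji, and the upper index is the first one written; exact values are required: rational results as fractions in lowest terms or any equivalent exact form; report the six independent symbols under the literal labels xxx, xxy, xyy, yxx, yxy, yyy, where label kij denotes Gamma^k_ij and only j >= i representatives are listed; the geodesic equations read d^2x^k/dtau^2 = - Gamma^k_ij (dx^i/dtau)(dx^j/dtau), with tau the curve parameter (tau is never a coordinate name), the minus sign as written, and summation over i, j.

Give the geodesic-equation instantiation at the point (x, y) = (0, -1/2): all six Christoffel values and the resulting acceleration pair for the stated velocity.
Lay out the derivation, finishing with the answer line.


E = 217/576, F = 1/2, G = 5/2 at the point
E_x = 29/36, E_y = -1/16, F_x = 31/8, F_y = -2/3, G_x = 0, G_y = -6
EG - F^2 = 797/1152;  g^inv = (1152/797) * [[5/2, -1/2], [-1/2, 217/576]]
first-kind symbols [ij,l] = (1/2)(d_i g_jl + d_j g_il - d_l g_ij): [xx,x] = E_x/2 = 29/72, [xx,y] = F_x - E_y/2 = 125/32, [xy,x] = E_y/2 = -1/32, [xy,y] = G_x/2 = 0, [yy,x] = F_y - G_x/2 = -2/3, [yy,y] = G_y/2 = -3
Gamma^x_ij = (G*[ij,x] - F*[ij,y])/(EG - F^2), Gamma^y_ij = (E*[ij,y] - F*[ij,x])/(EG - F^2)
Gamma_xxx = -1090/797, Gamma_xxy = -90/797, Gamma_xyy = -192/797, Gamma_yxx = 23413/12752, Gamma_yxy = 18/797, Gamma_yyy = -918/797
d^2x/dtau^2 = -(Gamma_xxx*(1/4)^2 + 2*Gamma_xxy*(1/4)*(0) + Gamma_xyy*(0)^2) = 545/6376
d^2y/dtau^2 = -(Gamma_yxx*(1/4)^2 + 2*Gamma_yxy*(1/4)*(0) + Gamma_yyy*(0)^2) = -23413/204032

Answer: Gamma_xxx = -1090/797, Gamma_xxy = -90/797, Gamma_xyy = -192/797, Gamma_yxx = 23413/12752, Gamma_yxy = 18/797, Gamma_yyy = -918/797; accelerations (d^2x/dtau^2, d^2y/dtau^2) = (545/6376, -23413/204032)


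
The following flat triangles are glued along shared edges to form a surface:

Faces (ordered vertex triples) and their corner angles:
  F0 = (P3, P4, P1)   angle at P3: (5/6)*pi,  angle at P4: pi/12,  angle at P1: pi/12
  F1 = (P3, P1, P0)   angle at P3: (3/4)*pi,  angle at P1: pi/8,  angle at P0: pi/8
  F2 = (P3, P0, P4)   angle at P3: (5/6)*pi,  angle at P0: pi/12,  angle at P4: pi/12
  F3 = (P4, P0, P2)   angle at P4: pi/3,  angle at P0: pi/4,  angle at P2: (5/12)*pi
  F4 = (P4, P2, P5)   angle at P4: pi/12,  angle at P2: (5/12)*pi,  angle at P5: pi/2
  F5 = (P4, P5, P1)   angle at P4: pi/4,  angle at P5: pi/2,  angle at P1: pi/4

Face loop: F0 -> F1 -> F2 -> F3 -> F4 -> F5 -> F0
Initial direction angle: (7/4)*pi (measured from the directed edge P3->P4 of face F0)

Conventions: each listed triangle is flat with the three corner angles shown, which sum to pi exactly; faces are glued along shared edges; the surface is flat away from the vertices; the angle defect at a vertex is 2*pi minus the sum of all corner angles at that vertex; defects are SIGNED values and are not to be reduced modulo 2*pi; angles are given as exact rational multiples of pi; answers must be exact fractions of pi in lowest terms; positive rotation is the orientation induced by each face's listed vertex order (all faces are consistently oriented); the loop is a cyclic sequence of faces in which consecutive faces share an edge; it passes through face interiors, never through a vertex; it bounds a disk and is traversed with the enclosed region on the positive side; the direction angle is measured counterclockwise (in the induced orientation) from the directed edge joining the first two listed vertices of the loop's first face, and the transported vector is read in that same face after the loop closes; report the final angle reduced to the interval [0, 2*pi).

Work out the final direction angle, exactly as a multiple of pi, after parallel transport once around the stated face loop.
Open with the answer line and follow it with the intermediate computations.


Answer: final direction angle = pi/2

enclosed vertex P3: corner angles sum to (29/12)*pi, defect = 2*pi - (29/12)*pi = (-5/12)*pi
enclosed vertex P4: corner angles sum to (5/6)*pi, defect = 2*pi - (5/6)*pi = (7/6)*pi
the final direction is the initial angle plus the enclosed defects, taken mod 2*pi in the induced orientation
final angle = (7/4)*pi + (3/4)*pi = pi/2 (mod 2*pi)


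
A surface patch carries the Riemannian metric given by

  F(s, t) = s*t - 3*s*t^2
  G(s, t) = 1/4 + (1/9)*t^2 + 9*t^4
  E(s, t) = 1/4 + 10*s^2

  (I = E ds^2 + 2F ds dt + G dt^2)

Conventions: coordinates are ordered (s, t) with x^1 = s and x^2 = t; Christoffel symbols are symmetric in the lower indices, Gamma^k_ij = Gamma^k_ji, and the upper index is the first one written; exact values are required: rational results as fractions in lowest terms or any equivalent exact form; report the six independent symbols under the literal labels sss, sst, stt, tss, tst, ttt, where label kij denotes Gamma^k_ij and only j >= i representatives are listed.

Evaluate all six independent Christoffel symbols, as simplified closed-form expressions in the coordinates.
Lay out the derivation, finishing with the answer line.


E = 1/4 + 10*s^2; F = s*t - 3*s*t^2; G = 1/4 + (1/9)*t^2 + 9*t^4
Gamma^k_ij = (1/2) g^{kl} (d_i g_jl + d_j g_il - d_l g_ij), with g^inv = (1/(EG-F^2)) [[G, -F], [-F, E]]
first partials: E_s = 20*s, E_t = 0, F_s = t - 3*t^2, F_t = s - 6*s*t, G_s = 0, G_t = (2/9)*t + 36*t^3
D = EG - F^2 = 1/16 + (1/36)*t^2 + (5/2)*s^2 + (9/4)*t^4 + (1/9)*s^2*t^2 + 6*s^2*t^3 + 81*s^2*t^4
expanded: Gamma^s_ss = (G E_s - 2F F_s + F E_t)/(2D), Gamma^s_st = (G E_t - F G_s)/(2D), Gamma^s_tt = (2G F_t - G G_s - F G_t)/(2D), Gamma^t_ss = (2E F_s - E E_t - F E_s)/(2D), Gamma^t_st = (E G_s - F E_t)/(2D), Gamma^t_tt = (E G_t - 2F F_t + F G_s)/(2D); substitute and cancel common factors

Answer: Gamma_sss = (11664*s*t^4 + 864*s*t^3 + 16*s*t^2 + 360*s)/(11664*s^2*t^4 + 864*s^2*t^3 + 16*s^2*t^2 + 360*s^2 + 324*t^4 + 4*t^2 + 9), Gamma_sst = 0, Gamma_stt = (-1296*s*t^4 - 48*s*t^3 - 216*s*t + 36*s)/(11664*s^2*t^4 + 864*s^2*t^3 + 16*s^2*t^2 + 360*s^2 + 324*t^4 + 4*t^2 + 9), Gamma_tss = (-108*t^2 + 36*t)/(11664*s^2*t^4 + 864*s^2*t^3 + 16*s^2*t^2 + 360*s^2 + 324*t^4 + 4*t^2 + 9), Gamma_tst = 0, Gamma_ttt = (23328*s^2*t^3 + 1296*s^2*t^2 + 16*s^2*t + 648*t^3 + 4*t)/(11664*s^2*t^4 + 864*s^2*t^3 + 16*s^2*t^2 + 360*s^2 + 324*t^4 + 4*t^2 + 9)


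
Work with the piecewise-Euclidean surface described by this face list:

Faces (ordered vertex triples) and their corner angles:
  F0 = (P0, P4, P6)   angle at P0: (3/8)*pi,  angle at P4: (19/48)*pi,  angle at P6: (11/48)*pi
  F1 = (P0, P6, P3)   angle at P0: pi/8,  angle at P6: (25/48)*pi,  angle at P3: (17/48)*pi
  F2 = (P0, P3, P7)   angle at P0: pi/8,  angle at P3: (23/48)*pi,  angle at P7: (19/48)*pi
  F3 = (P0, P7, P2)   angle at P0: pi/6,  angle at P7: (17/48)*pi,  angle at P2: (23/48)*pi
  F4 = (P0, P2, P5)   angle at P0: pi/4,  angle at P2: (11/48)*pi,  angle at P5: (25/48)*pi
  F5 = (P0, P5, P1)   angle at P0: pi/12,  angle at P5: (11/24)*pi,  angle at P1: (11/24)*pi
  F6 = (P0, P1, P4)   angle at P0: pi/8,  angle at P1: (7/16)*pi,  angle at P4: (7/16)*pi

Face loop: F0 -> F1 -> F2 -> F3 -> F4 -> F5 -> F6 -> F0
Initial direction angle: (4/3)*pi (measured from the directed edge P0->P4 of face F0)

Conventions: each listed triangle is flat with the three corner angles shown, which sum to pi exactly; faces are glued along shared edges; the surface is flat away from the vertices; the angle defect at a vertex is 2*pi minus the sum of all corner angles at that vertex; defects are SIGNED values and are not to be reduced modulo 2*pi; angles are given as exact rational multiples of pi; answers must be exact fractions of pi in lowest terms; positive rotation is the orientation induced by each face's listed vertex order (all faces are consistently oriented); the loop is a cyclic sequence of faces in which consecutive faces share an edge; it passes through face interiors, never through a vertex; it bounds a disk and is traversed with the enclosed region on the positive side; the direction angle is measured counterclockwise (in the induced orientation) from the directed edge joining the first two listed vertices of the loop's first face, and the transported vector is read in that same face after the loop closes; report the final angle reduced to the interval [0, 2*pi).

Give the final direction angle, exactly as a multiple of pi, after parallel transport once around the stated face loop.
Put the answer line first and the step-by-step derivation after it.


Answer: final direction angle = pi/12

enclosed vertex P0: corner angles sum to (5/4)*pi, defect = 2*pi - (5/4)*pi = (3/4)*pi
the final direction is the initial angle plus the enclosed defects, taken mod 2*pi in the induced orientation
final angle = (4/3)*pi + (3/4)*pi = pi/12 (mod 2*pi)


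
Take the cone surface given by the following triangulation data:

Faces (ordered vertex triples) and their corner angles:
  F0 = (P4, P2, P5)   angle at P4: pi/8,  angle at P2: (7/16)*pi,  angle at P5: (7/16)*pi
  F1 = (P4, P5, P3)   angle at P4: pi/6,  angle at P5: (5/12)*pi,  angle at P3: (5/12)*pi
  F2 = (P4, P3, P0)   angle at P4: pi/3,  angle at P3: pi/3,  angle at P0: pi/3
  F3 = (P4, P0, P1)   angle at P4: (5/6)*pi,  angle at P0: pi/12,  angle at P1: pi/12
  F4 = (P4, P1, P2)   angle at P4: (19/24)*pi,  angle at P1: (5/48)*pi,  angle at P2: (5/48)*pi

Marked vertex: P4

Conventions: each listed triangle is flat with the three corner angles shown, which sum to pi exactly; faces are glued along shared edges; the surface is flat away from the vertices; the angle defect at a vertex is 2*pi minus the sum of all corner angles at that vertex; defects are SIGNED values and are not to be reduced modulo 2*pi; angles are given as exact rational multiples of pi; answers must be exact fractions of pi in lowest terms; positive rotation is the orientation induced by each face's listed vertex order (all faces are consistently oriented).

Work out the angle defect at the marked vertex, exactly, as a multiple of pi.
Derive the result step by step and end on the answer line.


Sum of corner angles at P4: (9/4)*pi
defect = 2*pi - (9/4)*pi

Answer: defect(P4) = -pi/4


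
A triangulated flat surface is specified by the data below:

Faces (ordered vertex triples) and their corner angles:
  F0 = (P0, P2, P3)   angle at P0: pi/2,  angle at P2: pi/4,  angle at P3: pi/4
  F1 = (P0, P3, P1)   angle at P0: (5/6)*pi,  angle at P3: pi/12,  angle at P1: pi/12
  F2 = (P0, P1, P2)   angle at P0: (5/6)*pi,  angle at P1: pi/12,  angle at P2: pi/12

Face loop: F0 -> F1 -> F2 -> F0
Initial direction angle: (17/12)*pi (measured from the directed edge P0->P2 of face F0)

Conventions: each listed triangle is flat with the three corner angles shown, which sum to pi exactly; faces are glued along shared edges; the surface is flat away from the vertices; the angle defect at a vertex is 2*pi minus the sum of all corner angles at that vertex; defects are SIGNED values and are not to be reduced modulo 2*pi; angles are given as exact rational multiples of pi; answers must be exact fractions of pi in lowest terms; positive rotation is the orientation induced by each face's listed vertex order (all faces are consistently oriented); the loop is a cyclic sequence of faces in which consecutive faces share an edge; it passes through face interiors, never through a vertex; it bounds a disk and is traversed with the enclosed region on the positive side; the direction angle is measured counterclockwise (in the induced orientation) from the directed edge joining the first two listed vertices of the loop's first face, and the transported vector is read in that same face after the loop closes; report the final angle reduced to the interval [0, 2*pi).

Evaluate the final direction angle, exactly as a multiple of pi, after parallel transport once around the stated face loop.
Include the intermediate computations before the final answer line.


enclosed vertex P0: corner angles sum to (13/6)*pi, defect = 2*pi - (13/6)*pi = -pi/6
summing the enclosed defects onto the initial angle, mod 2*pi in the induced orientation:
final angle = (17/12)*pi - pi/6 = (5/4)*pi (mod 2*pi)

Answer: final direction angle = (5/4)*pi


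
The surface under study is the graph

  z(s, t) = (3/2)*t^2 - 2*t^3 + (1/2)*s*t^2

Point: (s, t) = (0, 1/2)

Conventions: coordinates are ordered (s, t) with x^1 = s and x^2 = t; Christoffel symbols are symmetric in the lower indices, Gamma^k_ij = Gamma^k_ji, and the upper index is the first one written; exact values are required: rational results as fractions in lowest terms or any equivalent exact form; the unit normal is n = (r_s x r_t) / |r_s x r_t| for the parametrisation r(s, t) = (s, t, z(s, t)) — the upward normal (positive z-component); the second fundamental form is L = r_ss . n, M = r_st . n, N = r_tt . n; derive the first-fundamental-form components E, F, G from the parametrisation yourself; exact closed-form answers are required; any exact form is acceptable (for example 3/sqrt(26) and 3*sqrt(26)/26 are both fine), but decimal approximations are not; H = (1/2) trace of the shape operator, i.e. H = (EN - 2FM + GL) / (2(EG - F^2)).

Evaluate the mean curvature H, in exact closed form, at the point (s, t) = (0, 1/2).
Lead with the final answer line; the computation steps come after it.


Answer: H = -12*sqrt(65)/65

z_s = 1/8, z_t = 0, z_ss = 0, z_st = 1/2, z_tt = -3
E = 65/64, F = 0, G = 1; answer radicand W^2 = 65/64
unnormalised second-form numerators: l = 0, m = 1/2, n = -3; L = l/sqrt(65/64), and similarly M = m/sqrt(W^2), N = n/sqrt(W^2)
H = (E*n - 2*F*m + G*l) / (2*(EG - F^2)*sqrt(W^2)); E*n - 2*F*m + G*l = -195/64, EG - F^2 = 65/64, so H = (-3/2)/sqrt(65/64)


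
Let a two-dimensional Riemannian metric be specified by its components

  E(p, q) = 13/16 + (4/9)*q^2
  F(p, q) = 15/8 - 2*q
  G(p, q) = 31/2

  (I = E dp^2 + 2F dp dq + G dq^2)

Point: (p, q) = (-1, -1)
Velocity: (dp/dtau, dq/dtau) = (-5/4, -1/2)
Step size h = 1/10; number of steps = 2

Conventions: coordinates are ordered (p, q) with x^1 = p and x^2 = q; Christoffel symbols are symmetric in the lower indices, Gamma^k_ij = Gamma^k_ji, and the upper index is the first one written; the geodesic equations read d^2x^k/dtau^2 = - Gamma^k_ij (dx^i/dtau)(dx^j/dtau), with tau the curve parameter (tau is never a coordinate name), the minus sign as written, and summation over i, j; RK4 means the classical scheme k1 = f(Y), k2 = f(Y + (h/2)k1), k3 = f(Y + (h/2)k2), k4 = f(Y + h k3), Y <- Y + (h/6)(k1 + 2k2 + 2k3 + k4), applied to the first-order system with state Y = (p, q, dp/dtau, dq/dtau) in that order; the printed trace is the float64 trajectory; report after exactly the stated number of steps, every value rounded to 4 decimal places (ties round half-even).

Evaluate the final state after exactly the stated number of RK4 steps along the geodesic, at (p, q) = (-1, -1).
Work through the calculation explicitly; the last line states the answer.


f(Y) = (dp/dtau, dq/dtau, -Gamma^p_ij Y'^i Y'^j, -Gamma^q_ij Y'^i Y'^j) with the Gammas evaluated at the stage position; h = 0.100000; intermediate values shown to 6 dp
step 0: p = -1.0000, q = -1.0000, dp/dtau = -1.2500, dq/dtau = -0.5000
step 1:
  k1: at (p, q) = (-1.000000, -1.000000), (dp/dtau, dq/dtau) = (-1.250000, -0.500000); Gamma_ppp = -0.385542, Gamma_ppq = -1.542169, Gamma_pqq = -6.939759, Gamma_qpp = 0.125059, Gamma_qpq = 0.385542, Gamma_qqq = 1.734940; k1 = (-1.250000, -0.500000, 4.265060, -1.111068)
  k2: at (p, q) = (-1.062500, -1.025000), (dp/dtau, dq/dtau) = (-1.036747, -0.555553); Gamma_ppp = -0.404011, Gamma_ppq = -1.595456, Gamma_pqq = -7.004441, Gamma_qpp = 0.131697, Gamma_qpq = 0.404011, Gamma_qqq = 1.773705; k2 = (-1.036747, -0.555553, 4.433960, -1.154384)
  k3: at (p, q) = (-1.051837, -1.027778), (dp/dtau, dq/dtau) = (-1.028302, -0.557719); Gamma_ppp = -0.406079, Gamma_ppq = -1.601357, Gamma_pqq = -7.011348, Gamma_qpp = 0.132446, Gamma_qpq = 0.406079, Gamma_qqq = 1.777967; k3 = (-1.028302, -0.557719, 4.447043, -1.158862)
  k4: at (p, q) = (-1.102830, -1.055772), (dp/dtau, dq/dtau) = (-0.805296, -0.615886); Gamma_ppp = -0.427086, Gamma_ppq = -1.660544, Gamma_pqq = -7.077709, Gamma_qpp = 0.140118, Gamma_qpq = 0.427086, Gamma_qqq = 1.820361; k4 = (-0.805296, -0.615886, 4.608814, -1.205002)
  Y <- Y + (h/6)(k1 + 2k2 + 2k3 + k4): p = -1.1031, q = -1.0557, dp/dtau = -0.8061, dq/dtau = -0.6157
step 2:
  k1: at (p, q) = (-1.103090, -1.055707), (dp/dtau, dq/dtau) = (-0.806069, -0.615709); Gamma_ppp = -0.427037, Gamma_ppq = -1.660408, Gamma_pqq = -7.077563, Gamma_qpp = 0.140100, Gamma_qpq = 0.427037, Gamma_qqq = 1.820264; k1 = (-0.806069, -0.615709, 4.608690, -1.204968)
  k2: at (p, q) = (-1.143393, -1.086493), (dp/dtau, dq/dtau) = (-0.575634, -0.675958); Gamma_ppp = -0.450430, Gamma_ppq = -1.724724, Gamma_pqq = -7.143407, Gamma_qpp = 0.148788, Gamma_qpq = 0.450430, Gamma_qqq = 1.865575; k2 = (-0.575634, -0.675958, 4.755405, -1.252246)
  k3: at (p, q) = (-1.131872, -1.089505), (dp/dtau, dq/dtau) = (-0.568298, -0.678322); Gamma_ppp = -0.452732, Gamma_ppq = -1.730965, Gamma_pqq = -7.149431, Gamma_qpp = 0.149652, Gamma_qpq = 0.452732, Gamma_qqq = 1.869927; k3 = (-0.568298, -0.678322, 4.770350, -1.257770)
  k4: at (p, q) = (-1.159920, -1.123539), (dp/dtau, dq/dtau) = (-0.329034, -0.741486); Gamma_ppp = -0.478874, Gamma_ppq = -1.800680, Gamma_pqq = -7.212083, Gamma_qpp = 0.159568, Gamma_qpq = 0.478874, Gamma_qqq = 1.917986; k4 = (-0.329034, -0.741486, 4.895700, -1.305453)
  Y <- Y + (h/6)(k1 + 2k2 + 2k3 + k4): p = -1.1601, q = -1.1235, dp/dtau = -0.3301, dq/dtau = -0.7412

Answer: p = -1.1601, q = -1.1235, dp/dtau = -0.3301, dq/dtau = -0.7412


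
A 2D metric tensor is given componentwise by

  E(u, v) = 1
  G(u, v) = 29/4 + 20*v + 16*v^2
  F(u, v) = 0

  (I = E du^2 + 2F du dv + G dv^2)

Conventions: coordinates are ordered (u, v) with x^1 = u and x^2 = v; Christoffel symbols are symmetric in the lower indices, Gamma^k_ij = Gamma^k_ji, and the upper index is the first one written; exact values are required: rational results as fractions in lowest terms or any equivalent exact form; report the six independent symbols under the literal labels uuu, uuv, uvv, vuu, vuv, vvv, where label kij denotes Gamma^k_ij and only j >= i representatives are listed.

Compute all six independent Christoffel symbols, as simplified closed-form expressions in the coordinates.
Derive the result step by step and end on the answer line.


E = 1; F = 0; G = 29/4 + 20*v + 16*v^2
Gamma^k_ij = (1/2) g^{kl} (d_i g_jl + d_j g_il - d_l g_ij), with g^inv = (1/(EG-F^2)) [[G, -F], [-F, E]]
first partials: E_u = 0, E_v = 0, F_u = 0, F_v = 0, G_u = 0, G_v = 20 + 32*v
D = EG - F^2 = 29/4 + 20*v + 16*v^2
expanded: Gamma^u_uu = (G E_u - 2F F_u + F E_v)/(2D), Gamma^u_uv = (G E_v - F G_u)/(2D), Gamma^u_vv = (2G F_v - G G_u - F G_v)/(2D), Gamma^v_uu = (2E F_u - E E_v - F E_u)/(2D), Gamma^v_uv = (E G_u - F E_v)/(2D), Gamma^v_vv = (E G_v - 2F F_v + F G_u)/(2D); substitute and cancel common factors

Answer: Gamma_uuu = 0, Gamma_uuv = 0, Gamma_uvv = 0, Gamma_vuu = 0, Gamma_vuv = 0, Gamma_vvv = (64*v + 40)/(64*v^2 + 80*v + 29)


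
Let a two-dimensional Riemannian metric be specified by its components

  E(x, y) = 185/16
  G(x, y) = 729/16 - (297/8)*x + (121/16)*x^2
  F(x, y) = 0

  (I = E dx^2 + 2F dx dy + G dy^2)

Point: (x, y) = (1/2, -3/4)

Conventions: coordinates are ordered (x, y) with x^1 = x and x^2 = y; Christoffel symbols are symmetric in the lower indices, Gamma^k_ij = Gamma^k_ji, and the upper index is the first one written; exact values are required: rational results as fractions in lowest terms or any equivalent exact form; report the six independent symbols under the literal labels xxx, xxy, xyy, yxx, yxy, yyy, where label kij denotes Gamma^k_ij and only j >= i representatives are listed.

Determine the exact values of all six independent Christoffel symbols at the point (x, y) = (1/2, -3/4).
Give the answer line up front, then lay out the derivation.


Answer: Gamma_xxx = 0, Gamma_xxy = 0, Gamma_xyy = 473/370, Gamma_yxx = 0, Gamma_yxy = -22/43, Gamma_yyy = 0

E = 185/16, F = 0, G = 1849/64 at the point
E_x = 0, E_y = 0, F_x = 0, F_y = 0, G_x = -473/16, G_y = 0
EG - F^2 = 342065/1024;  g^inv = (1024/342065) * [[1849/64, 0], [0, 185/16]]
first-kind symbols [ij,l] = (1/2)(d_i g_jl + d_j g_il - d_l g_ij): [xx,x] = E_x/2 = 0, [xx,y] = F_x - E_y/2 = 0, [xy,x] = E_y/2 = 0, [xy,y] = G_x/2 = -473/32, [yy,x] = F_y - G_x/2 = 473/32, [yy,y] = G_y/2 = 0
Gamma^x_ij = (G*[ij,x] - F*[ij,y])/(EG - F^2), Gamma^y_ij = (E*[ij,y] - F*[ij,x])/(EG - F^2)


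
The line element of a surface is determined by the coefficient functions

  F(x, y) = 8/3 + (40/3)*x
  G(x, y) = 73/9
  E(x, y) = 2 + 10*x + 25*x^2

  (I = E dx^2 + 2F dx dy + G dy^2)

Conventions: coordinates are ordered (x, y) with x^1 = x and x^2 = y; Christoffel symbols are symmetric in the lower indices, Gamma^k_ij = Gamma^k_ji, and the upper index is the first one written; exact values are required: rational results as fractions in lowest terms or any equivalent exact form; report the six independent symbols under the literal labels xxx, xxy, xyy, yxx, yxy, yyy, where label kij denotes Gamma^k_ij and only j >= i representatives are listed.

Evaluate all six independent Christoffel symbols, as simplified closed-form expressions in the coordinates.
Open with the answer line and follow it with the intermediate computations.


Answer: Gamma_xxx = (225*x + 45)/(225*x^2 + 90*x + 82), Gamma_xxy = 0, Gamma_xyy = 0, Gamma_yxx = 120/(225*x^2 + 90*x + 82), Gamma_yxy = 0, Gamma_yyy = 0

E = 2 + 10*x + 25*x^2; F = 8/3 + (40/3)*x; G = 73/9
Gamma^k_ij = (1/2) g^{kl} (d_i g_jl + d_j g_il - d_l g_ij), with g^inv = (1/(EG-F^2)) [[G, -F], [-F, E]]
first partials: E_x = 10 + 50*x, E_y = 0, F_x = 40/3, F_y = 0, G_x = 0, G_y = 0
D = EG - F^2 = 82/9 + 10*x + 25*x^2
expanded: Gamma^x_xx = (G E_x - 2F F_x + F E_y)/(2D), Gamma^x_xy = (G E_y - F G_x)/(2D), Gamma^x_yy = (2G F_y - G G_x - F G_y)/(2D), Gamma^y_xx = (2E F_x - E E_y - F E_x)/(2D), Gamma^y_xy = (E G_x - F E_y)/(2D), Gamma^y_yy = (E G_y - 2F F_y + F G_x)/(2D); substitute and cancel common factors


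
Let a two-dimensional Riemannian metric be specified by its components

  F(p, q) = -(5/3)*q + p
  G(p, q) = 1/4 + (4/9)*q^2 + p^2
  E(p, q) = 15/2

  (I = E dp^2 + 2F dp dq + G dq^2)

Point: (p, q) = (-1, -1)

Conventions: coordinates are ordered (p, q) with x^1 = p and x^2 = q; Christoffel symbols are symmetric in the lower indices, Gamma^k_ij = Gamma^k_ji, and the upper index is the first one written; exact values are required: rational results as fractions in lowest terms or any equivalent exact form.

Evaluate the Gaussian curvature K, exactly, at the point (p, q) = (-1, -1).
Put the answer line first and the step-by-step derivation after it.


Answer: K = -9720/779689

E = 15/2, F = 2/3, G = 61/36, EG - F^2 = 883/72 at the point
E_p = 0, E_q = 0, F_p = 1, F_q = -5/3, G_p = -2, G_q = -8/9
E_qq = 0, F_pq = 0, G_pp = 2
Brioschi: K = (det M1 - det M2) / (EG - F^2)^2 with the standard first/second-derivative matrices M1, M2.
M1 = [[-E_qq/2 + F_pq - G_pp/2, E_p/2, F_p - E_q/2], [F_q - G_p/2, E, F], [G_q/2, F, G]] = [[-1, 0, 1], [-2/3, 15/2, 2/3], [-4/9, 2/3, 61/36]]; det M1 = -75/8
M2 = [[0, E_q/2, G_p/2], [E_q/2, E, F], [G_p/2, F, G]] = [[0, 0, -1], [0, 15/2, 2/3], [-1, 2/3, 61/36]]; det M2 = -15/2
det M1 - det M2 = -15/8; K = -15/8 / (883/72)^2 = -9720/779689


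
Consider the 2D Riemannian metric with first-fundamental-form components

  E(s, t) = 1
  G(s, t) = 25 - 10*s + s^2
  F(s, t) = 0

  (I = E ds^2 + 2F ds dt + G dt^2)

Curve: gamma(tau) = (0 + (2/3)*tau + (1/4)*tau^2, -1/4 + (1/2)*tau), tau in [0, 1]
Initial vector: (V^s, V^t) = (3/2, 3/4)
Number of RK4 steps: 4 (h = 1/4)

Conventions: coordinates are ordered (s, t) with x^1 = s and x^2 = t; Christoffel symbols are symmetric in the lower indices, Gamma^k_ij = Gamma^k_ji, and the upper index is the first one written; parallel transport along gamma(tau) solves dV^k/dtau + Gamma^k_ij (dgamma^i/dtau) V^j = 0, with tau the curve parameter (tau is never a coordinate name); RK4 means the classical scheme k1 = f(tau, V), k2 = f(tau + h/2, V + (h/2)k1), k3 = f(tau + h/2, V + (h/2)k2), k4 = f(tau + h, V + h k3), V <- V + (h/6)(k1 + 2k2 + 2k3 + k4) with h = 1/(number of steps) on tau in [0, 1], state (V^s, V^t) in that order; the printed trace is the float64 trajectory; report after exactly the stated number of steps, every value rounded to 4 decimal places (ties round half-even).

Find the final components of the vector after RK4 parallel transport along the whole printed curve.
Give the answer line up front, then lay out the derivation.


Answer: V^s = -0.4815, V^t = 0.9821

gamma'(tau) = (2/3 + (1/2)*tau, 1/2); f(tau, V)^k = -Gamma^k_ij(gamma(tau)) gamma'^i(tau) V^j; h = 1/4; intermediate values shown to 6 dp
curve data and Christoffel symbols at the stage parameters:
  tau = 0.000000: gamma = (0.000000, -0.250000), gamma' = (0.666667, 0.500000); Gamma_sss = 0.000000, Gamma_sst = 0.000000, Gamma_stt = 5.000000, Gamma_tss = 0.000000, Gamma_tst = -0.200000, Gamma_ttt = 0.000000
  tau = 0.125000: gamma = (0.087240, -0.187500), gamma' = (0.729167, 0.500000); Gamma_sss = 0.000000, Gamma_sst = 0.000000, Gamma_stt = 4.912760, Gamma_tss = 0.000000, Gamma_tst = -0.203552, Gamma_ttt = 0.000000
  tau = 0.250000: gamma = (0.182292, -0.125000), gamma' = (0.791667, 0.500000); Gamma_sss = 0.000000, Gamma_sst = 0.000000, Gamma_stt = 4.817708, Gamma_tss = 0.000000, Gamma_tst = -0.207568, Gamma_ttt = 0.000000
  tau = 0.375000: gamma = (0.285156, -0.062500), gamma' = (0.854167, 0.500000); Gamma_sss = 0.000000, Gamma_sst = 0.000000, Gamma_stt = 4.714844, Gamma_tss = 0.000000, Gamma_tst = -0.212096, Gamma_ttt = 0.000000
  tau = 0.500000: gamma = (0.395833, 0.000000), gamma' = (0.916667, 0.500000); Gamma_sss = 0.000000, Gamma_sst = 0.000000, Gamma_stt = 4.604167, Gamma_tss = 0.000000, Gamma_tst = -0.217195, Gamma_ttt = 0.000000
  tau = 0.625000: gamma = (0.514323, 0.062500), gamma' = (0.979167, 0.500000); Gamma_sss = 0.000000, Gamma_sst = 0.000000, Gamma_stt = 4.485677, Gamma_tss = 0.000000, Gamma_tst = -0.222932, Gamma_ttt = 0.000000
  tau = 0.750000: gamma = (0.640625, 0.125000), gamma' = (1.041667, 0.500000); Gamma_sss = 0.000000, Gamma_sst = 0.000000, Gamma_stt = 4.359375, Gamma_tss = 0.000000, Gamma_tst = -0.229391, Gamma_ttt = 0.000000
  tau = 0.875000: gamma = (0.774740, 0.187500), gamma' = (1.104167, 0.500000); Gamma_sss = 0.000000, Gamma_sst = 0.000000, Gamma_stt = 4.225260, Gamma_tss = 0.000000, Gamma_tst = -0.236672, Gamma_ttt = 0.000000
  tau = 1.000000: gamma = (0.916667, 0.250000), gamma' = (1.166667, 0.500000); Gamma_sss = 0.000000, Gamma_sst = 0.000000, Gamma_stt = 4.083333, Gamma_tss = 0.000000, Gamma_tst = -0.244898, Gamma_ttt = 0.000000
step 0: V^s = 1.5000, V^t = 0.7500
step 1: k1 = (-1.875000, 0.250000), k2 = (-1.919047, 0.244765), k3 = (-1.917440, 0.244108), k4 = (-1.953646, 0.239197); V <- V + (h/6)(k1 + 2k2 + 2k3 + k4): V^s = 1.0208, V^t = 0.8111
step 2: k1 = (-1.953876, 0.239226), k2 = (-1.982653, 0.234714), k3 = (-1.981323, 0.234231), k4 = (-2.002077, 0.230210); V <- V + (h/6)(k1 + 2k2 + 2k3 + k4): V^s = 0.5256, V^t = 0.8698
step 3: k1 = (-2.002263, 0.230244), k2 = (-2.015284, 0.226829), k3 = (-2.014327, 0.226555), k4 = (-2.019262, 0.223888); V <- V + (h/6)(k1 + 2k2 + 2k3 + k4): V^s = 0.0222, V^t = 0.9265
step 4: k1 = (-2.019405, 0.223928), k2 = (-2.016414, 0.222184), k3 = (-2.015953, 0.222171), k4 = (-2.004934, 0.221584); V <- V + (h/6)(k1 + 2k2 + 2k3 + k4): V^s = -0.4815, V^t = 0.9821


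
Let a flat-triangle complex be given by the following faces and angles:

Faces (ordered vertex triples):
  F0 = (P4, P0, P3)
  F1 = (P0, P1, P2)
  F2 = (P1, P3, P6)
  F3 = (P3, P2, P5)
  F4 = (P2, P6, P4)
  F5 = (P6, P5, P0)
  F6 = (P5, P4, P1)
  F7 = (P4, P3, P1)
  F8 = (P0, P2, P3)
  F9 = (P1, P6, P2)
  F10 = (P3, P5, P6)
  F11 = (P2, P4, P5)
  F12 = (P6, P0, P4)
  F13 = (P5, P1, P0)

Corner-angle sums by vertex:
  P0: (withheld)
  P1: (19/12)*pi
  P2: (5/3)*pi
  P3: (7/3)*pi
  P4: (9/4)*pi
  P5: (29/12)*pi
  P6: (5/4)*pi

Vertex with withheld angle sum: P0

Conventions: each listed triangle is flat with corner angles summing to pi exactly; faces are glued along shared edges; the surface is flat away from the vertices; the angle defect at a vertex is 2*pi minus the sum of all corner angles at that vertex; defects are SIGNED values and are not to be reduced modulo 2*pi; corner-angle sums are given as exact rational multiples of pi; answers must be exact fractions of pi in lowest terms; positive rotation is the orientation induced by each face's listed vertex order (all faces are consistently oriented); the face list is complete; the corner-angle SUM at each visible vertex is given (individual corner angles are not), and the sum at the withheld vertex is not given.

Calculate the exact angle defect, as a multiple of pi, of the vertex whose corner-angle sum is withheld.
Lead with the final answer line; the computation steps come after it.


Answer: defect(P0) = -pi/2

V = 7, E = 21, F = 14; chi = V - E + F = 0
Gauss-Bonnet: total defect = 2*pi*chi = 0; visible defects sum to pi/2


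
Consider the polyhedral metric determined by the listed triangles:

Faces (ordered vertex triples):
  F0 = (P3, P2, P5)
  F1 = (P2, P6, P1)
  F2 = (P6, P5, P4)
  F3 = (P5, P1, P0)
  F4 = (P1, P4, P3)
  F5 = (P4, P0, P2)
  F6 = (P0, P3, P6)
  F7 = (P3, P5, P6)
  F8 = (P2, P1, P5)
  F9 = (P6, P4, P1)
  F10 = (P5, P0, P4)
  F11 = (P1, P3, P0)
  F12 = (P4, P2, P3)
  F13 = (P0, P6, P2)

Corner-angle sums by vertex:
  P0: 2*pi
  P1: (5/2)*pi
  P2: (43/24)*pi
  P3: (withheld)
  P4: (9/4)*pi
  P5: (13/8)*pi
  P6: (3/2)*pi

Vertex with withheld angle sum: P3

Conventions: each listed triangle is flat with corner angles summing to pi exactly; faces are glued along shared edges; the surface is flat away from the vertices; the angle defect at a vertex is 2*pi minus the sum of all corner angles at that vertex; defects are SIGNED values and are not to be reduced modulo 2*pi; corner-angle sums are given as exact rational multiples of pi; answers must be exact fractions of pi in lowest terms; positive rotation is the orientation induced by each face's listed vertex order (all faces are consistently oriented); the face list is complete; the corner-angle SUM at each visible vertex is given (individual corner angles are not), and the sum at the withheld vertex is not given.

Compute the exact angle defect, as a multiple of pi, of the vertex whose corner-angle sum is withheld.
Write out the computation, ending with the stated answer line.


V = 7, E = 21, F = 14; chi = V - E + F = 0
Gauss-Bonnet: total defect = 2*pi*chi = 0; visible defects sum to pi/3

Answer: defect(P3) = -pi/3


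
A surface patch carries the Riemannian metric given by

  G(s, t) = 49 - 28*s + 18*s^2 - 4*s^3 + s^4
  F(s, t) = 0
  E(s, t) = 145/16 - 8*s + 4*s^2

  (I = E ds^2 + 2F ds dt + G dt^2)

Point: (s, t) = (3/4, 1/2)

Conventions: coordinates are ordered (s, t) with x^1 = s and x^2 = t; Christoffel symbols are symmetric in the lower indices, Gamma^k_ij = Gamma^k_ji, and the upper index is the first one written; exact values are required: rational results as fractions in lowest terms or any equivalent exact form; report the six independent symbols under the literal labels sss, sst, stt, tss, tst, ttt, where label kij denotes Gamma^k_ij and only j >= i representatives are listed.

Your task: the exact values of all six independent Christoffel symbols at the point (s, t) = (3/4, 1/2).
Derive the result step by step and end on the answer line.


E = 85/16, F = 0, G = 9409/256 at the point
E_s = -2, E_t = 0, F_s = 0, F_t = 0, G_s = -97/16, G_t = 0
EG - F^2 = 799765/4096;  g^inv = (4096/799765) * [[9409/256, 0], [0, 85/16]]
first-kind symbols [ij,l] = (1/2)(d_i g_jl + d_j g_il - d_l g_ij): [ss,s] = E_s/2 = -1, [ss,t] = F_s - E_t/2 = 0, [st,s] = E_t/2 = 0, [st,t] = G_s/2 = -97/32, [tt,s] = F_t - G_s/2 = 97/32, [tt,t] = G_t/2 = 0
Gamma^s_ij = (G*[ij,s] - F*[ij,t])/(EG - F^2), Gamma^t_ij = (E*[ij,t] - F*[ij,s])/(EG - F^2)

Answer: Gamma_sss = -16/85, Gamma_sst = 0, Gamma_stt = 97/170, Gamma_tss = 0, Gamma_tst = -8/97, Gamma_ttt = 0


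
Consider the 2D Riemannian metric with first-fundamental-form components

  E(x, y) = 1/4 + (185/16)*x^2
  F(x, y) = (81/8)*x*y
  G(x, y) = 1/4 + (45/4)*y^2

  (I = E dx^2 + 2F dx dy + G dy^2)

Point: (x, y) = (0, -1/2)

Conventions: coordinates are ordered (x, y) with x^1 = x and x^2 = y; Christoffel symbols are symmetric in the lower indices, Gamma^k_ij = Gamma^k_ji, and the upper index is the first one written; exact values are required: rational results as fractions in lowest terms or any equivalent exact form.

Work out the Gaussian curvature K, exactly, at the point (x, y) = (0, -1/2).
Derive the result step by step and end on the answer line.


E = 1/4, F = 0, G = 49/16, EG - F^2 = 49/64 at the point
E_x = 0, E_y = 0, F_x = -81/16, F_y = 0, G_x = 0, G_y = -45/4
E_yy = 0, F_xy = 81/8, G_xx = 0
The intrinsic route: Brioschi's K = (det M1 - det M2)/(EG - F^2)^2.
M1 = [[-E_yy/2 + F_xy - G_xx/2, E_x/2, F_x - E_y/2], [F_y - G_x/2, E, F], [G_y/2, F, G]] = [[81/8, 0, -81/16], [0, 1/4, 0], [-45/8, 0, 49/16]]; det M1 = 81/128
M2 = [[0, E_y/2, G_x/2], [E_y/2, E, F], [G_x/2, F, G]] = [[0, 0, 0], [0, 1/4, 0], [0, 0, 49/16]]; det M2 = 0
det M1 - det M2 = 81/128; K = 81/128 / (49/64)^2 = 2592/2401

Answer: K = 2592/2401


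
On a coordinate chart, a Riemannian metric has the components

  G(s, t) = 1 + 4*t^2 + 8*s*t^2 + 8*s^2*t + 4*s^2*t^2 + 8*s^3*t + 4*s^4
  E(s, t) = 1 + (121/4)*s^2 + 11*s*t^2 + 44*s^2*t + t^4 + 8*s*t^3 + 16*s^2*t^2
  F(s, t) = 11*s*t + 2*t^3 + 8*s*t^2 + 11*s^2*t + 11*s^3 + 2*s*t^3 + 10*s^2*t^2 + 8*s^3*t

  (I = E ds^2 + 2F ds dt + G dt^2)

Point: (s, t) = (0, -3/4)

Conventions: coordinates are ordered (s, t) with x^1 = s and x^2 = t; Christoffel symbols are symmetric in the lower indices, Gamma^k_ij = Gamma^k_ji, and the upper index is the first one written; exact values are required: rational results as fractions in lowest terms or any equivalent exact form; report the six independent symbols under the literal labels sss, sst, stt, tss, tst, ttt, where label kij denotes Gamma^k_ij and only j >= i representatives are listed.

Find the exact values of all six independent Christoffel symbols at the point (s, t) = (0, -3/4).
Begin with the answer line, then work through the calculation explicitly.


Answer: Gamma_sss = 360/913, Gamma_sst = -216/913, Gamma_stt = 288/913, Gamma_tss = -960/913, Gamma_tst = 576/913, Gamma_ttt = -768/913

E = 337/256, F = -27/32, G = 13/4 at the point
E_s = 45/16, E_t = -27/16, F_s = -147/32, F_t = 27/8, G_s = 9/2, G_t = -6
EG - F^2 = 913/256;  g^inv = (256/913) * [[13/4, 27/32], [27/32, 337/256]]
first-kind symbols [ij,l] = (1/2)(d_i g_jl + d_j g_il - d_l g_ij): [ss,s] = E_s/2 = 45/32, [ss,t] = F_s - E_t/2 = -15/4, [st,s] = E_t/2 = -27/32, [st,t] = G_s/2 = 9/4, [tt,s] = F_t - G_s/2 = 9/8, [tt,t] = G_t/2 = -3
Gamma^s_ij = (G*[ij,s] - F*[ij,t])/(EG - F^2), Gamma^t_ij = (E*[ij,t] - F*[ij,s])/(EG - F^2)


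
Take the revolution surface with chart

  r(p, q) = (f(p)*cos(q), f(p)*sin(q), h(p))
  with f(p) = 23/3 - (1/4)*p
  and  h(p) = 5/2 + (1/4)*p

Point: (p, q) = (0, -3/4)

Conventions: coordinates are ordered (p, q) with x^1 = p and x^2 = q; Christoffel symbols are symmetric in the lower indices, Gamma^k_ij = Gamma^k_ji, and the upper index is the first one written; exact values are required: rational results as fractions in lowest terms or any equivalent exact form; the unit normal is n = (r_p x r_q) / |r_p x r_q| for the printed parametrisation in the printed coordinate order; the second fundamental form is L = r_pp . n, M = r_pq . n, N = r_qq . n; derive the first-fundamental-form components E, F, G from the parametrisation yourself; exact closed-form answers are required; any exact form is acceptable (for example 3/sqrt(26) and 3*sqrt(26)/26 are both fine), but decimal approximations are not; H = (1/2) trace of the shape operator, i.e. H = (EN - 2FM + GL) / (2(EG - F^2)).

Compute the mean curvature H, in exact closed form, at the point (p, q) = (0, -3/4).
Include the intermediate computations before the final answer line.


f = 23/3, f' = -1/4, f'' = 0, h' = 1/4, h'' = 0
E = 1/8, F = 0, G = 529/9; answer radicand W^2 = 1/8
unnormalised second-form numerators: l = 0, m = 0, n = 23/12; L = l/sqrt(1/8), and similarly M = m/sqrt(W^2), N = n/sqrt(W^2)
H = (E*n - 2*F*m + G*l) / (2*(EG - F^2)*sqrt(W^2)); E*n - 2*F*m + G*l = 23/96, EG - F^2 = 529/72, so H = (3/184)/sqrt(1/8)

Answer: H = 3*sqrt(2)/92
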